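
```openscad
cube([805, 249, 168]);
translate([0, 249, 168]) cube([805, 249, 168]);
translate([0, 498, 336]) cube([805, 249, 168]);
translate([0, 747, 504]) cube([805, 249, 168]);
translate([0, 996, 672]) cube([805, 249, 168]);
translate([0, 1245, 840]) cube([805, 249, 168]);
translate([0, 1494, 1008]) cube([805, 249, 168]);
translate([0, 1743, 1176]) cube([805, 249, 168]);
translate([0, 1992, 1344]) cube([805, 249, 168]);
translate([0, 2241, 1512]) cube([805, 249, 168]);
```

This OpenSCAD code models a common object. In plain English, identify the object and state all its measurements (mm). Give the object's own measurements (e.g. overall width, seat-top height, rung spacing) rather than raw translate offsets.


A straight staircase of 10 solid steps. Each step is 805 mm wide (x), 249 mm deep (y, the going) and 168 mm tall (the rise). The first step rests on the floor; each subsequent step sits one going further in +y and one rise higher in +z, directly behind and above the previous step with no overlap.


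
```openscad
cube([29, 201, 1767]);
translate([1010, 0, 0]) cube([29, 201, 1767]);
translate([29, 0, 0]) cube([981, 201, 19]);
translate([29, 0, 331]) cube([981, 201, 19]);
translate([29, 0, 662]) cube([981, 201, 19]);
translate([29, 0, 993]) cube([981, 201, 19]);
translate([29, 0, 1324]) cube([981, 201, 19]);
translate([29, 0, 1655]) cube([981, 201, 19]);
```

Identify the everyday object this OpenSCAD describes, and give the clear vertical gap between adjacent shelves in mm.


A bookshelf. The clear shelf gap is 312 mm.

Two tall side panels with 6 horizontal boards between them — a bookshelf. The first two shelf undersides are at z = 0 and z = 331; with shelf thickness 19, the clear gap is 331 − 0 − 19 = 312 mm.


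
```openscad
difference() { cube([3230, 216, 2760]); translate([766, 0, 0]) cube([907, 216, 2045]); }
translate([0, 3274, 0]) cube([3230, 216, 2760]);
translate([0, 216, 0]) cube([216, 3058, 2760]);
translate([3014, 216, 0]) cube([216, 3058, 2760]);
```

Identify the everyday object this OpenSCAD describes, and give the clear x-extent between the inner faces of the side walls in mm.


A single room. The interior width is 2798 mm.

Four walls enclosing a rectangle with a door in the front wall — a room. Outside width 3230 minus two 216 mm walls gives 2798 mm.


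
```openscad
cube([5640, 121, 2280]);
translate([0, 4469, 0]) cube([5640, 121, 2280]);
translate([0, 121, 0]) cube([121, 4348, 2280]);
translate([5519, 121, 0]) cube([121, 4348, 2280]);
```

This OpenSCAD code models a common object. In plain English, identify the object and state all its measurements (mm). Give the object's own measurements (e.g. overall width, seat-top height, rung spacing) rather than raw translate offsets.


The wall frame of a small rectangular building: four walls, each 2280 mm tall and 121 mm thick, enclosing a footprint 5640 mm (x) by 4590 mm (y) outside-to-outside, with no floor or roof. The front and back walls (the −y and +y sides) span the full width; the two side walls fit between them.


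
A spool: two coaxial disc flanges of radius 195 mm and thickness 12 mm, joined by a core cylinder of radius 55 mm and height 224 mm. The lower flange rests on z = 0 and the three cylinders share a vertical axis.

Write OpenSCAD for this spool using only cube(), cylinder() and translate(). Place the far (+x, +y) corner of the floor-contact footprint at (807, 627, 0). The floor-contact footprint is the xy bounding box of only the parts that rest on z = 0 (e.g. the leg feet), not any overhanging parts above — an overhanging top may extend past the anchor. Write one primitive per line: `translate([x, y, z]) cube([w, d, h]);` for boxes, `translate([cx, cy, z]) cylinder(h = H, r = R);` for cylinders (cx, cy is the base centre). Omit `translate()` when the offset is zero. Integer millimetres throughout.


translate([612, 432, 0]) cylinder(h = 12, r = 195);
translate([612, 432, 12]) cylinder(h = 224, r = 55);
translate([612, 432, 236]) cylinder(h = 12, r = 195);


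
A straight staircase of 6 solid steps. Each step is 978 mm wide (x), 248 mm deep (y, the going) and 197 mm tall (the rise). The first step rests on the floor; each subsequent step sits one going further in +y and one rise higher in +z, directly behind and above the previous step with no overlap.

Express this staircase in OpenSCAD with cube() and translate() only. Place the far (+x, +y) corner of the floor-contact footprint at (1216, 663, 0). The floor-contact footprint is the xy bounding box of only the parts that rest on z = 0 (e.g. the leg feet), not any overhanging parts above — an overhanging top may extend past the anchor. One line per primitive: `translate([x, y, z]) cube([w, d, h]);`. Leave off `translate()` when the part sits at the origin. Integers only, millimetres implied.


translate([238, 415, 0]) cube([978, 248, 197]);
translate([238, 663, 197]) cube([978, 248, 197]);
translate([238, 911, 394]) cube([978, 248, 197]);
translate([238, 1159, 591]) cube([978, 248, 197]);
translate([238, 1407, 788]) cube([978, 248, 197]);
translate([238, 1655, 985]) cube([978, 248, 197]);


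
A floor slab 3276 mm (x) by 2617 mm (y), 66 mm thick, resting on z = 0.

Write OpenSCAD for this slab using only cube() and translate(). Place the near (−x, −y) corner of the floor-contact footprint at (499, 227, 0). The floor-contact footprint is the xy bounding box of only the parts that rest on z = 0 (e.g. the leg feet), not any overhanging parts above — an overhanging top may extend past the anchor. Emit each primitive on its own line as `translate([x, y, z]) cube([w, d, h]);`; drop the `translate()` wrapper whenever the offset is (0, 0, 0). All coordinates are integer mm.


translate([499, 227, 0]) cube([3276, 2617, 66]);


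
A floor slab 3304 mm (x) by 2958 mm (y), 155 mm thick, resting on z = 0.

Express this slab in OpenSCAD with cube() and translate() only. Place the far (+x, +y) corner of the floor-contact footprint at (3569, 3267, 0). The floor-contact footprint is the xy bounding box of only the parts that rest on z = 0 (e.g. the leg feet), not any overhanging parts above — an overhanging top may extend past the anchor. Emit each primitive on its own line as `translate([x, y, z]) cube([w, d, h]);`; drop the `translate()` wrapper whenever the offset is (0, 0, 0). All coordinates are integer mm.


translate([265, 309, 0]) cube([3304, 2958, 155]);


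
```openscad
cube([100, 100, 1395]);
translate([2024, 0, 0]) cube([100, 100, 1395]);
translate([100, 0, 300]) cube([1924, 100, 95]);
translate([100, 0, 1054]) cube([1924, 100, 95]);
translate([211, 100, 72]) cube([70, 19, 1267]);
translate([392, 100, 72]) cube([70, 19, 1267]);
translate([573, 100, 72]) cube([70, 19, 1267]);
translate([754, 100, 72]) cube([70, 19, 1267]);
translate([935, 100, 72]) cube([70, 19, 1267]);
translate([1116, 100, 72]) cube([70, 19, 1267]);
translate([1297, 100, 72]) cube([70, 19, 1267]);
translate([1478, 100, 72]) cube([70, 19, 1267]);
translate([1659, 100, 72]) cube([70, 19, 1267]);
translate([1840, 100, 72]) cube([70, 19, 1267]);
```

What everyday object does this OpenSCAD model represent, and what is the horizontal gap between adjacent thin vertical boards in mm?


A fence section. The picket gap is 111 mm.

Two posts, two rails, 10 pickets — a fence section. Span 1924 mm holds 10 pickets of 70 mm with 11 equal gaps: ⌊(1924 − 10·70) / 11⌋ = 111 mm.


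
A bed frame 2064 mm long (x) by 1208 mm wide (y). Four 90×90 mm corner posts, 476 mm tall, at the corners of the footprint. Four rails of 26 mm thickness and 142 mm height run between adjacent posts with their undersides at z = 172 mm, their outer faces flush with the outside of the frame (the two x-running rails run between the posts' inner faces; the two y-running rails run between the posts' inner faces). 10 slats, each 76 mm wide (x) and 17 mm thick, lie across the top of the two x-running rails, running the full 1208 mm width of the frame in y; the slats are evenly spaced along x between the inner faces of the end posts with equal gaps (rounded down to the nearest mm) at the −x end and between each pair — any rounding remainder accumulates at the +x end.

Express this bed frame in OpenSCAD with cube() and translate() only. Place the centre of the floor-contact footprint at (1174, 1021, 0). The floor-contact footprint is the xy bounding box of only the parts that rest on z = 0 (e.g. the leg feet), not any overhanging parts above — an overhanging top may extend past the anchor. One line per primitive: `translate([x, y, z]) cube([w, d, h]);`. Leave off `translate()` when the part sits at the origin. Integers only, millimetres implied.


translate([142, 417, 0]) cube([90, 90, 476]);
translate([142, 1535, 0]) cube([90, 90, 476]);
translate([2116, 417, 0]) cube([90, 90, 476]);
translate([2116, 1535, 0]) cube([90, 90, 476]);
translate([232, 417, 172]) cube([1884, 26, 142]);
translate([232, 1599, 172]) cube([1884, 26, 142]);
translate([142, 507, 172]) cube([26, 1028, 142]);
translate([2180, 507, 172]) cube([26, 1028, 142]);
translate([334, 417, 314]) cube([76, 1208, 17]);
translate([512, 417, 314]) cube([76, 1208, 17]);
translate([690, 417, 314]) cube([76, 1208, 17]);
translate([868, 417, 314]) cube([76, 1208, 17]);
translate([1046, 417, 314]) cube([76, 1208, 17]);
translate([1224, 417, 314]) cube([76, 1208, 17]);
translate([1402, 417, 314]) cube([76, 1208, 17]);
translate([1580, 417, 314]) cube([76, 1208, 17]);
translate([1758, 417, 314]) cube([76, 1208, 17]);
translate([1936, 417, 314]) cube([76, 1208, 17]);


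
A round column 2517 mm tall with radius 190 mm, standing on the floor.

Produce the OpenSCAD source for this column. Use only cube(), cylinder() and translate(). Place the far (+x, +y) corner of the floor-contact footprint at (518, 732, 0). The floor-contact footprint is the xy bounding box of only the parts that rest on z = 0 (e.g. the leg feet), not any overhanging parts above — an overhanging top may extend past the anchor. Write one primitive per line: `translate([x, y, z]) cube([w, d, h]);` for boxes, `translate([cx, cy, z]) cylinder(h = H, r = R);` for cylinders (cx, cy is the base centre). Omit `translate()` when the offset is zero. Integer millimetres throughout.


translate([328, 542, 0]) cylinder(h = 2517, r = 190);


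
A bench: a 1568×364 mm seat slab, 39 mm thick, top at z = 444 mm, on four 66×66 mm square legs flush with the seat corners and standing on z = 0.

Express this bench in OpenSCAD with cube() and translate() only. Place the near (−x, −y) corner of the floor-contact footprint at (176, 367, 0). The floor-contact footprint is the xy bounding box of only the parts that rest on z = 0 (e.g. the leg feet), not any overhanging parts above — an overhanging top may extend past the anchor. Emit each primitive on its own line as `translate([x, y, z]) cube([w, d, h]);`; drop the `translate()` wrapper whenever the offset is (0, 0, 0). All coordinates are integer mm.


translate([176, 367, 405]) cube([1568, 364, 39]);
translate([176, 367, 0]) cube([66, 66, 405]);
translate([176, 665, 0]) cube([66, 66, 405]);
translate([1678, 367, 0]) cube([66, 66, 405]);
translate([1678, 665, 0]) cube([66, 66, 405]);


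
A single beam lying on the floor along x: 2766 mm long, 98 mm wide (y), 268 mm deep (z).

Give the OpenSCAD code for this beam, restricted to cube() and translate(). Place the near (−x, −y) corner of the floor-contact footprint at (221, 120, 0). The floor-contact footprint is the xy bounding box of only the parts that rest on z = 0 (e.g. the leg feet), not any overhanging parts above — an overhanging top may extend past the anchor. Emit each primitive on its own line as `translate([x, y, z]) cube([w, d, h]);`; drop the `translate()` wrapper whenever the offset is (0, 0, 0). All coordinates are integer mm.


translate([221, 120, 0]) cube([2766, 98, 268]);


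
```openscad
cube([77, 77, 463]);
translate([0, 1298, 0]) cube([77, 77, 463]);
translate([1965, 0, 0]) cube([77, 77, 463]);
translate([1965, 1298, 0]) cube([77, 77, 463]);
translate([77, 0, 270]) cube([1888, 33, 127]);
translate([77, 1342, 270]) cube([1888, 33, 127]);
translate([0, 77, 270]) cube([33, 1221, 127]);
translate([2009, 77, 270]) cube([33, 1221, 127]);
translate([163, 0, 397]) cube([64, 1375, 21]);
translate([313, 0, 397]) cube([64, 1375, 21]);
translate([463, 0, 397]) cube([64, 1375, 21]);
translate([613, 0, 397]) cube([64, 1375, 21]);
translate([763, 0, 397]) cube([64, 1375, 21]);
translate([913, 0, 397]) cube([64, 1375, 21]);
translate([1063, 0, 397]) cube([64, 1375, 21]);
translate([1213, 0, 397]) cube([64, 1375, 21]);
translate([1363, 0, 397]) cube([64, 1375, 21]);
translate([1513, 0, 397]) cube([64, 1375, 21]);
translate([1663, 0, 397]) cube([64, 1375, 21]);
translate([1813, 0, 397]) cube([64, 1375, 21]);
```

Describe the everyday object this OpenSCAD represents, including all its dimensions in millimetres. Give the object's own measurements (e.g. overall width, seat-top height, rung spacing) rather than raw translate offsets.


A bed frame 2042 mm long (x) by 1375 mm wide (y). Four 77×77 mm corner posts, 463 mm tall, at the corners of the footprint. Four rails of 33 mm thickness and 127 mm height run between adjacent posts with their undersides at z = 270 mm, their outer faces flush with the outside of the frame (the two x-running rails run between the posts' inner faces; the two y-running rails run between the posts' inner faces). 12 slats, each 64 mm wide (x) and 21 mm thick, lie across the top of the two x-running rails, running the full 1375 mm width of the frame in y; along x they sit between the end posts with a 86 mm gap after the −x posts and between neighbouring slats, leaving 88 mm before the +x posts.


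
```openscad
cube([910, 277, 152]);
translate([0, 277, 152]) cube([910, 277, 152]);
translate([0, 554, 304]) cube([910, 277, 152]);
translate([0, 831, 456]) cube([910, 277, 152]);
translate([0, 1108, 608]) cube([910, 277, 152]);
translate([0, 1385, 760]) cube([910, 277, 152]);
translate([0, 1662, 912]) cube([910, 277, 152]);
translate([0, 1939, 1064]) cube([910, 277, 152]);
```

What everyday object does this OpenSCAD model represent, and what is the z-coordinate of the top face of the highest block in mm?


A staircase. The total rise is 1216 mm.

8 identical blocks, each offset up and back from the previous — a staircase. Each step is 152 mm tall and there are 8 of them, so the total rise is 8 × 152 = 1216 mm.


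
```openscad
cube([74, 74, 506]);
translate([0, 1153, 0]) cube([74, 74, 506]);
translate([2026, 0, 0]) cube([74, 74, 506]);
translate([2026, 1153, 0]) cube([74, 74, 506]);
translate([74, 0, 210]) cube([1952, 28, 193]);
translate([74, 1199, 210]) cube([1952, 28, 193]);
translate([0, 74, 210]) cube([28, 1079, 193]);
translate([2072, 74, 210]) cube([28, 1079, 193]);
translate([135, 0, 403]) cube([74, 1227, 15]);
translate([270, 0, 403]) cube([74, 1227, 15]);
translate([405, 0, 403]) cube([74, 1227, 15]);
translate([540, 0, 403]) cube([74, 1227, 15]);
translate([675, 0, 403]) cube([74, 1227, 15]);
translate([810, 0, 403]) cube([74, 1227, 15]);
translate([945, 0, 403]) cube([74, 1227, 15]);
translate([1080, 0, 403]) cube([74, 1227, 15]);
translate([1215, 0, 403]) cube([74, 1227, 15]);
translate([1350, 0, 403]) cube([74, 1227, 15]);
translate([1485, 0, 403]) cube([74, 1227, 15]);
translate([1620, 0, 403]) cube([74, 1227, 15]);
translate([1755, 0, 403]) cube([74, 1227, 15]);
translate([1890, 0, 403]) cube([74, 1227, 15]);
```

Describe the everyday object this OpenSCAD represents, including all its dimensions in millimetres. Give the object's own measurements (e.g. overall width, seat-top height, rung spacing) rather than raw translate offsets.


A bed frame 2100 mm long (x) by 1227 mm wide (y). Four 74×74 mm corner posts, 506 mm tall, at the corners of the footprint. Four rails of 28 mm thickness and 193 mm height run between adjacent posts with their undersides at z = 210 mm, their outer faces flush with the outside of the frame (the two x-running rails run between the posts' inner faces; the two y-running rails run between the posts' inner faces). 14 slats, each 74 mm wide (x) and 15 mm thick, lie across the top of the two x-running rails, running the full 1227 mm width of the frame in y; along x they sit between the end posts with a 61 mm gap after the −x posts and between neighbouring slats, leaving 62 mm before the +x posts.


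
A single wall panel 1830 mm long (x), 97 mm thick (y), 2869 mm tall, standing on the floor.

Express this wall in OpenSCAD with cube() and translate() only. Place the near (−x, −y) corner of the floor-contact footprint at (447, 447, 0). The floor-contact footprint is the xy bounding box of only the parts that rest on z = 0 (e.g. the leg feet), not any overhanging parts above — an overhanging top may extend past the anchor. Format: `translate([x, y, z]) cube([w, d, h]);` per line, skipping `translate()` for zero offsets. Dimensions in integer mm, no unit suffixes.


translate([447, 447, 0]) cube([1830, 97, 2869]);


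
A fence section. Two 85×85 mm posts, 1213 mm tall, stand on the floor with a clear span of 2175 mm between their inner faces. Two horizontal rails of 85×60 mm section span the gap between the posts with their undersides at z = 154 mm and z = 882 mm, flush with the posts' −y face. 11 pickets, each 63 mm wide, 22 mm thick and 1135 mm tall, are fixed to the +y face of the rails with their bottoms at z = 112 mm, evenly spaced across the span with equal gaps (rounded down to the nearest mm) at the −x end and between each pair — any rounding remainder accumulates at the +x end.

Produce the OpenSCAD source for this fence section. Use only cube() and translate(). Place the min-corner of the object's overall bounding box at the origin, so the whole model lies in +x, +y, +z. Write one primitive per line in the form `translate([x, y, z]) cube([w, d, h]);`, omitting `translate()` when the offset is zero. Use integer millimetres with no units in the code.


cube([85, 85, 1213]);
translate([2260, 0, 0]) cube([85, 85, 1213]);
translate([85, 0, 154]) cube([2175, 85, 60]);
translate([85, 0, 882]) cube([2175, 85, 60]);
translate([208, 85, 112]) cube([63, 22, 1135]);
translate([394, 85, 112]) cube([63, 22, 1135]);
translate([580, 85, 112]) cube([63, 22, 1135]);
translate([766, 85, 112]) cube([63, 22, 1135]);
translate([952, 85, 112]) cube([63, 22, 1135]);
translate([1138, 85, 112]) cube([63, 22, 1135]);
translate([1324, 85, 112]) cube([63, 22, 1135]);
translate([1510, 85, 112]) cube([63, 22, 1135]);
translate([1696, 85, 112]) cube([63, 22, 1135]);
translate([1882, 85, 112]) cube([63, 22, 1135]);
translate([2068, 85, 112]) cube([63, 22, 1135]);


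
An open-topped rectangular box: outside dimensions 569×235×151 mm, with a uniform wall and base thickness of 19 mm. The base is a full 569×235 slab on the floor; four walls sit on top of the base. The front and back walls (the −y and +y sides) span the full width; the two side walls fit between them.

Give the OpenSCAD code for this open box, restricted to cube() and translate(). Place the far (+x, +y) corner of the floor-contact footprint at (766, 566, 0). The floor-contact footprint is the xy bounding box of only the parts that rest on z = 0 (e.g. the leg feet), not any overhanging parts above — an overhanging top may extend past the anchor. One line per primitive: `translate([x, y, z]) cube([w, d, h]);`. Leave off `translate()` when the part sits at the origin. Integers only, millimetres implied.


translate([197, 331, 0]) cube([569, 235, 19]);
translate([197, 331, 19]) cube([569, 19, 132]);
translate([197, 547, 19]) cube([569, 19, 132]);
translate([197, 350, 19]) cube([19, 197, 132]);
translate([747, 350, 19]) cube([19, 197, 132]);


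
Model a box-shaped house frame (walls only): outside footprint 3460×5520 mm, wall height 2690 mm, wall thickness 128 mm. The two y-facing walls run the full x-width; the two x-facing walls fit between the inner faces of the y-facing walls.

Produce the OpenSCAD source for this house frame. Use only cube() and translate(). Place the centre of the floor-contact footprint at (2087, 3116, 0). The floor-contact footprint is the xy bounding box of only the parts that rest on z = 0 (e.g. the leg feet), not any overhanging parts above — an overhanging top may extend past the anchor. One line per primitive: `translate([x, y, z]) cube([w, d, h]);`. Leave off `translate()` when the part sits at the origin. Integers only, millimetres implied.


translate([357, 356, 0]) cube([3460, 128, 2690]);
translate([357, 5748, 0]) cube([3460, 128, 2690]);
translate([357, 484, 0]) cube([128, 5264, 2690]);
translate([3689, 484, 0]) cube([128, 5264, 2690]);


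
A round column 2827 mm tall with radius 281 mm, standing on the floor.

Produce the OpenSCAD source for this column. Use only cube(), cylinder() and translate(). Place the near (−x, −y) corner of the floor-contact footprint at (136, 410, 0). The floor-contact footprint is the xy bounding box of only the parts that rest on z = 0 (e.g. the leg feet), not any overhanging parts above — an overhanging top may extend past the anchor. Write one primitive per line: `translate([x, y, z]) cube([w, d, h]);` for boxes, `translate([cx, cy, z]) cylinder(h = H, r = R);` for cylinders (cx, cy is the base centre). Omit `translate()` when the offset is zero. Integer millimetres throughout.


translate([417, 691, 0]) cylinder(h = 2827, r = 281);


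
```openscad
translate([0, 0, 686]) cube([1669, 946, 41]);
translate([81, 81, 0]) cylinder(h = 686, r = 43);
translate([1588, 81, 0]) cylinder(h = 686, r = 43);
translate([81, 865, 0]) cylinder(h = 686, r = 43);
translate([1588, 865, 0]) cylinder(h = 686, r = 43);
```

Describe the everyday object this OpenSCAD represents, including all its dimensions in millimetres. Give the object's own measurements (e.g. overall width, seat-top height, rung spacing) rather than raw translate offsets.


A rectangular dining table. The top is 1669×946×41 mm with its upper surface at z = 727 mm. It stands on four round legs of 86 mm diameter, each leg's bounding box inset 38 mm from the nearest pair of top edges, running from the floor to the underside of the top.


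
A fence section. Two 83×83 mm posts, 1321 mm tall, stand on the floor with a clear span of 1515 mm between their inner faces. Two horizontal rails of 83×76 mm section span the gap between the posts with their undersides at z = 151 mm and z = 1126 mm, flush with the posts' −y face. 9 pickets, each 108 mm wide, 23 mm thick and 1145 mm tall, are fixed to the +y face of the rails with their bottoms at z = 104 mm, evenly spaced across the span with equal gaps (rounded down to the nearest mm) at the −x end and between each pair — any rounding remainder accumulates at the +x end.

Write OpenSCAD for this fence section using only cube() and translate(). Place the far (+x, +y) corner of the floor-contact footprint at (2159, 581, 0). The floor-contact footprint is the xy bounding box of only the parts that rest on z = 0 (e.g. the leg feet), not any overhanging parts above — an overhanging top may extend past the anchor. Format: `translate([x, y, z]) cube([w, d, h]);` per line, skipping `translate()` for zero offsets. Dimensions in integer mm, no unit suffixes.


translate([478, 498, 0]) cube([83, 83, 1321]);
translate([2076, 498, 0]) cube([83, 83, 1321]);
translate([561, 498, 151]) cube([1515, 83, 76]);
translate([561, 498, 1126]) cube([1515, 83, 76]);
translate([615, 581, 104]) cube([108, 23, 1145]);
translate([777, 581, 104]) cube([108, 23, 1145]);
translate([939, 581, 104]) cube([108, 23, 1145]);
translate([1101, 581, 104]) cube([108, 23, 1145]);
translate([1263, 581, 104]) cube([108, 23, 1145]);
translate([1425, 581, 104]) cube([108, 23, 1145]);
translate([1587, 581, 104]) cube([108, 23, 1145]);
translate([1749, 581, 104]) cube([108, 23, 1145]);
translate([1911, 581, 104]) cube([108, 23, 1145]);


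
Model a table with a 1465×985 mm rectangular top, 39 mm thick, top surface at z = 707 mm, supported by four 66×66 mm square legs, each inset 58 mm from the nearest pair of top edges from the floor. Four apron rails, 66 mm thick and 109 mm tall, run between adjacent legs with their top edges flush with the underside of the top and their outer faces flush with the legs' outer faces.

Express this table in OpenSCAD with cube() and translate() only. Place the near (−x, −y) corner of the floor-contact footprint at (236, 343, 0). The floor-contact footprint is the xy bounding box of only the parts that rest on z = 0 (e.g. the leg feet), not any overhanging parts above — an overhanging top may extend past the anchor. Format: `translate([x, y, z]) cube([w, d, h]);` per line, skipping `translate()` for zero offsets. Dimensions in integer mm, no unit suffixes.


// leg_h = 707 - 39 = 668
// apron z = 668 - 109 = 559
translate([178, 285, 668]) cube([1465, 985, 39]);
translate([236, 343, 0]) cube([66, 66, 668]);
translate([1519, 343, 0]) cube([66, 66, 668]);
translate([236, 1146, 0]) cube([66, 66, 668]);
translate([1519, 1146, 0]) cube([66, 66, 668]);
translate([302, 343, 559]) cube([1217, 66, 109]);
translate([302, 1146, 559]) cube([1217, 66, 109]);
translate([236, 409, 559]) cube([66, 737, 109]);
translate([1519, 409, 559]) cube([66, 737, 109]);


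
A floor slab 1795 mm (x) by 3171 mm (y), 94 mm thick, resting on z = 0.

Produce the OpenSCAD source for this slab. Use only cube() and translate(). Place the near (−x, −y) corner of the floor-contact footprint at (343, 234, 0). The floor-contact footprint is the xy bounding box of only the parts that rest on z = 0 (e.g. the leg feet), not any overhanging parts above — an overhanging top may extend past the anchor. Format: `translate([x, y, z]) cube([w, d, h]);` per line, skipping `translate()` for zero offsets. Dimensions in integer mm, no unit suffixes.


translate([343, 234, 0]) cube([1795, 3171, 94]);


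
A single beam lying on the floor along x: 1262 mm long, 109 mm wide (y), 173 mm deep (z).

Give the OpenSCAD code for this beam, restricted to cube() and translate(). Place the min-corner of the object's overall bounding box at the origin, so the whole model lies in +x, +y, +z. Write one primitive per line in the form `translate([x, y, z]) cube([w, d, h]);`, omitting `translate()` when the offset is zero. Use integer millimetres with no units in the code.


cube([1262, 109, 173]);


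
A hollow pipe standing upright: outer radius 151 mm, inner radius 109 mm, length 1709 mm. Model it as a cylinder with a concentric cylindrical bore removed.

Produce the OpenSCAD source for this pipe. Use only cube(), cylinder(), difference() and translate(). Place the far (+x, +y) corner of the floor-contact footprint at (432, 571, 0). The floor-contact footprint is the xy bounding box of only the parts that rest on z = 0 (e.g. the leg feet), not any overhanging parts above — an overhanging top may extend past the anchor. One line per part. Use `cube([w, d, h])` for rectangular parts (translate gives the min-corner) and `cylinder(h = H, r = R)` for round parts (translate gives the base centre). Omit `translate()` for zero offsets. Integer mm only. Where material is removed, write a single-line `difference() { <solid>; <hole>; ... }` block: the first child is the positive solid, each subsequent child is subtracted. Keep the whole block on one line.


difference() { translate([281, 420, 0]) cylinder(h = 1709, r = 151); translate([281, 420, 0]) cylinder(h = 1709, r = 109); }


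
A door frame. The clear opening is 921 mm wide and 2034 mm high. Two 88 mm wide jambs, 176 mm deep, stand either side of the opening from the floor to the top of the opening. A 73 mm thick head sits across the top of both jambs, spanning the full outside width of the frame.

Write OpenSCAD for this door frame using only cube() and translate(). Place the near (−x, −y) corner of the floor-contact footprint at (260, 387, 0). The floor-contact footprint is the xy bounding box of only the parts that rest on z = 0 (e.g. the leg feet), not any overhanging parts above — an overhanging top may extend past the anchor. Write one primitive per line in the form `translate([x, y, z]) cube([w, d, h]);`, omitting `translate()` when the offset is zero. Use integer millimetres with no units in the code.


translate([260, 387, 0]) cube([88, 176, 2034]);
translate([1269, 387, 0]) cube([88, 176, 2034]);
translate([260, 387, 2034]) cube([1097, 176, 73]);


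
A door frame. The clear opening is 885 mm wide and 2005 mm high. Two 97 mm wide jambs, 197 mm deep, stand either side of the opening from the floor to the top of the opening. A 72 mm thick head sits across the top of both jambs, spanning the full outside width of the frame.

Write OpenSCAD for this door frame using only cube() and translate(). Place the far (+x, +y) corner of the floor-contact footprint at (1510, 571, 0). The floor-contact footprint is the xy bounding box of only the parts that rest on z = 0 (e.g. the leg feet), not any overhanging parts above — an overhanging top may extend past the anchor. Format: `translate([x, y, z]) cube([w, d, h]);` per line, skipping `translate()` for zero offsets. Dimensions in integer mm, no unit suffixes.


translate([431, 374, 0]) cube([97, 197, 2005]);
translate([1413, 374, 0]) cube([97, 197, 2005]);
translate([431, 374, 2005]) cube([1079, 197, 72]);


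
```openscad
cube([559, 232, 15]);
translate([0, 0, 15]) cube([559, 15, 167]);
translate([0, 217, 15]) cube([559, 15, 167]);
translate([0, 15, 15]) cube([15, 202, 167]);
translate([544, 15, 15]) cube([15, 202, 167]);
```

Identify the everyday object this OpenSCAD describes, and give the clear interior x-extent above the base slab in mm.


An open box. The internal width is 529 mm.

A 559×232 base slab with four walls standing on it — an open box. The base is 559 mm wide and the walls are 15 mm thick, so the internal width is 559 − 2 × 15 = 529 mm.


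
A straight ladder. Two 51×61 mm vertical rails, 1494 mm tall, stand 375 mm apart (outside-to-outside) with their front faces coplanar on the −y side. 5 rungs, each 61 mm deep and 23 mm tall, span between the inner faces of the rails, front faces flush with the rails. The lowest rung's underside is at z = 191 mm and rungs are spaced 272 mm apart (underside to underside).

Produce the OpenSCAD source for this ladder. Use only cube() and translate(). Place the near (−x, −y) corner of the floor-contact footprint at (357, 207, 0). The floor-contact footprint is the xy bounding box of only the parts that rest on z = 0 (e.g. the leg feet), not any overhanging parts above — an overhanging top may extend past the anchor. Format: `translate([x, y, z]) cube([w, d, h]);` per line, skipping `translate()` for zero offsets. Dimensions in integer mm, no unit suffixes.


translate([357, 207, 0]) cube([51, 61, 1494]);
translate([681, 207, 0]) cube([51, 61, 1494]);
translate([408, 207, 191]) cube([273, 61, 23]);
translate([408, 207, 463]) cube([273, 61, 23]);
translate([408, 207, 735]) cube([273, 61, 23]);
translate([408, 207, 1007]) cube([273, 61, 23]);
translate([408, 207, 1279]) cube([273, 61, 23]);


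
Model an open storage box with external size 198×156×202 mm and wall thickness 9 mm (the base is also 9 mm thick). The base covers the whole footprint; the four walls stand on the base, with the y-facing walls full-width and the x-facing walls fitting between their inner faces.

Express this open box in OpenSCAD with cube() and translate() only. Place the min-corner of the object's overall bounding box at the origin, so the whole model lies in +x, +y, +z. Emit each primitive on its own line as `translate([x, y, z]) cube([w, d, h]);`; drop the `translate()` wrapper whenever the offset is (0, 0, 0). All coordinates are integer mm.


cube([198, 156, 9]);
translate([0, 0, 9]) cube([198, 9, 193]);
translate([0, 147, 9]) cube([198, 9, 193]);
translate([0, 9, 9]) cube([9, 138, 193]);
translate([189, 9, 9]) cube([9, 138, 193]);


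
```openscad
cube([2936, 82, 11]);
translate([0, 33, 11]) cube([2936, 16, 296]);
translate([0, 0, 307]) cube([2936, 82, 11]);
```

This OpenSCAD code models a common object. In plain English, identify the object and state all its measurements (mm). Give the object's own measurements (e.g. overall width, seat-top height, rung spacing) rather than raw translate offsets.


An I-beam lying along x, 2936 mm long. Overall section height 318 mm. Two flanges 82 mm wide (y) and 11 mm thick, one on the floor and one at the top; a web 16 mm thick runs between them, centred on the flange width.


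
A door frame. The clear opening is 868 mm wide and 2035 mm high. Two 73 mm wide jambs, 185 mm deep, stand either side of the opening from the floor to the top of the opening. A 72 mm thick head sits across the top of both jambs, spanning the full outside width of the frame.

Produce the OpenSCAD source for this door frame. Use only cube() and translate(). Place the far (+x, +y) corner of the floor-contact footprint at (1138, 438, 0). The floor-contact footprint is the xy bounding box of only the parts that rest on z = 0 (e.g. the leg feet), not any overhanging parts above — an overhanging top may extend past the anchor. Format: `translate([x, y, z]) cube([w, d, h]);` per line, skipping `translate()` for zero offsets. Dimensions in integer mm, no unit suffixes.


translate([124, 253, 0]) cube([73, 185, 2035]);
translate([1065, 253, 0]) cube([73, 185, 2035]);
translate([124, 253, 2035]) cube([1014, 185, 72]);


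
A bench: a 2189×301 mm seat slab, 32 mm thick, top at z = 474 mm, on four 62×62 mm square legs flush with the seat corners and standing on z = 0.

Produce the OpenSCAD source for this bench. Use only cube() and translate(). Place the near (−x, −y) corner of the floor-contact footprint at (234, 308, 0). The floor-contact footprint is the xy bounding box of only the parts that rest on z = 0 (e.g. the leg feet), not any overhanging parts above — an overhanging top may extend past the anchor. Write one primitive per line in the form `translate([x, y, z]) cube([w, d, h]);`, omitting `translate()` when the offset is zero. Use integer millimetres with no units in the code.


translate([234, 308, 442]) cube([2189, 301, 32]);
translate([234, 308, 0]) cube([62, 62, 442]);
translate([234, 547, 0]) cube([62, 62, 442]);
translate([2361, 308, 0]) cube([62, 62, 442]);
translate([2361, 547, 0]) cube([62, 62, 442]);


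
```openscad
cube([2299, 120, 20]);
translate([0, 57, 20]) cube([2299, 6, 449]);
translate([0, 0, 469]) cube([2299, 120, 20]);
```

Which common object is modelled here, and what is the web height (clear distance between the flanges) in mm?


An I-beam. The web height is 449 mm.

Two wide flanges with a thin centred web — an I-beam. Overall 489 mm minus two 20 mm flanges gives a web of 489 − 2·20 = 449 mm.


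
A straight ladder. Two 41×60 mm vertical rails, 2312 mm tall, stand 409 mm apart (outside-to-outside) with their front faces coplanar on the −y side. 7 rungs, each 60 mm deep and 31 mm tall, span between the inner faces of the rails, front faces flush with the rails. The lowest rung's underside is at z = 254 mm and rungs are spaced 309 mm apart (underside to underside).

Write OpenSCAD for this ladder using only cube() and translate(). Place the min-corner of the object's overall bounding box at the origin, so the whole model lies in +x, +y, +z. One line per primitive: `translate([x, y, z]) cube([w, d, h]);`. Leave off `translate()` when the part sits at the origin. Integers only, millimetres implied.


cube([41, 60, 2312]);
translate([368, 0, 0]) cube([41, 60, 2312]);
translate([41, 0, 254]) cube([327, 60, 31]);
translate([41, 0, 563]) cube([327, 60, 31]);
translate([41, 0, 872]) cube([327, 60, 31]);
translate([41, 0, 1181]) cube([327, 60, 31]);
translate([41, 0, 1490]) cube([327, 60, 31]);
translate([41, 0, 1799]) cube([327, 60, 31]);
translate([41, 0, 2108]) cube([327, 60, 31]);


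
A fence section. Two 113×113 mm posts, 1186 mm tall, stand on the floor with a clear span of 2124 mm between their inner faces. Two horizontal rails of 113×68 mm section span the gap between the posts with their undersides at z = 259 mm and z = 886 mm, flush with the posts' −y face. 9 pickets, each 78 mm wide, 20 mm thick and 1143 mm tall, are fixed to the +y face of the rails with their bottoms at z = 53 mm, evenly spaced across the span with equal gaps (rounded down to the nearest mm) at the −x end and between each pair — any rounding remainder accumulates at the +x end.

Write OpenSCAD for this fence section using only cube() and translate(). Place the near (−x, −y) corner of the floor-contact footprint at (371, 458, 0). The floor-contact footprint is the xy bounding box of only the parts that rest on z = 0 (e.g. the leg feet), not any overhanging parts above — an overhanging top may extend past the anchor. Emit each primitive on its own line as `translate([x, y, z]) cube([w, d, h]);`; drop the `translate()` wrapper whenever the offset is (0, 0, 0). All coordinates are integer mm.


translate([371, 458, 0]) cube([113, 113, 1186]);
translate([2608, 458, 0]) cube([113, 113, 1186]);
translate([484, 458, 259]) cube([2124, 113, 68]);
translate([484, 458, 886]) cube([2124, 113, 68]);
translate([626, 571, 53]) cube([78, 20, 1143]);
translate([846, 571, 53]) cube([78, 20, 1143]);
translate([1066, 571, 53]) cube([78, 20, 1143]);
translate([1286, 571, 53]) cube([78, 20, 1143]);
translate([1506, 571, 53]) cube([78, 20, 1143]);
translate([1726, 571, 53]) cube([78, 20, 1143]);
translate([1946, 571, 53]) cube([78, 20, 1143]);
translate([2166, 571, 53]) cube([78, 20, 1143]);
translate([2386, 571, 53]) cube([78, 20, 1143]);


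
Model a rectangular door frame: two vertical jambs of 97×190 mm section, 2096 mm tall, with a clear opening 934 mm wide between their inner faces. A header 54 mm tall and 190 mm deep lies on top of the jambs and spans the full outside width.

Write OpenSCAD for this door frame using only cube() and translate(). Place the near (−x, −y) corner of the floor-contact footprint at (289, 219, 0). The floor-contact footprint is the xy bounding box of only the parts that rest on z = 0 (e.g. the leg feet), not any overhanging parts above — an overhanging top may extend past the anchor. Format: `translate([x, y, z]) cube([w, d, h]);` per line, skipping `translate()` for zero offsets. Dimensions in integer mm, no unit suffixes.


translate([289, 219, 0]) cube([97, 190, 2096]);
translate([1320, 219, 0]) cube([97, 190, 2096]);
translate([289, 219, 2096]) cube([1128, 190, 54]);


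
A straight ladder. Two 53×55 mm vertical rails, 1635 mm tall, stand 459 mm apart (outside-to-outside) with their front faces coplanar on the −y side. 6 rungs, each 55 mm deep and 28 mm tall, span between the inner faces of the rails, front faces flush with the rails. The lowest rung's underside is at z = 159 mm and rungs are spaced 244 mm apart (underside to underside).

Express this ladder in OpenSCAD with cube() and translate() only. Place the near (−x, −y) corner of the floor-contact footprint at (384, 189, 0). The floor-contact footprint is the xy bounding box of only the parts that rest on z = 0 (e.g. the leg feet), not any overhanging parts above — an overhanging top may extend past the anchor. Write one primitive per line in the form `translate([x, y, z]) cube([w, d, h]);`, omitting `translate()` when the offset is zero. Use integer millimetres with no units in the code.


translate([384, 189, 0]) cube([53, 55, 1635]);
translate([790, 189, 0]) cube([53, 55, 1635]);
translate([437, 189, 159]) cube([353, 55, 28]);
translate([437, 189, 403]) cube([353, 55, 28]);
translate([437, 189, 647]) cube([353, 55, 28]);
translate([437, 189, 891]) cube([353, 55, 28]);
translate([437, 189, 1135]) cube([353, 55, 28]);
translate([437, 189, 1379]) cube([353, 55, 28]);


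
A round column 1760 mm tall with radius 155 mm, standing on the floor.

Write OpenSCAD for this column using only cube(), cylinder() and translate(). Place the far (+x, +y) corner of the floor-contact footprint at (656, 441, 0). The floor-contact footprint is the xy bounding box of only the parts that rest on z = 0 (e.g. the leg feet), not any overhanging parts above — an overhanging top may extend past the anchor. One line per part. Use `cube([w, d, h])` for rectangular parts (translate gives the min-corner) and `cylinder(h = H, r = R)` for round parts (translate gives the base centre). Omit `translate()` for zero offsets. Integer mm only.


translate([501, 286, 0]) cylinder(h = 1760, r = 155);
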